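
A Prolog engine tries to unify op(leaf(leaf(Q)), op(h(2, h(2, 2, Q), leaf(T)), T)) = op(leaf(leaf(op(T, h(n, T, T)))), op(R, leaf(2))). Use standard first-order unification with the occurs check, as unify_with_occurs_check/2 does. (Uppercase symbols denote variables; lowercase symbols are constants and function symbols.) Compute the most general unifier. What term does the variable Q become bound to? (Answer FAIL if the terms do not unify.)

op(leaf(2), h(n, leaf(2), leaf(2)))

Decompose op/2: leaf(leaf(Q)) = leaf(leaf(op(T, h(n, T, T)))),  op(h(2, h(2, 2, Q), leaf(T)), T) = op(R, leaf(2)).
Decompose leaf/1: leaf(Q) = leaf(op(T, h(n, T, T))).
Decompose leaf/1: Q = op(T, h(n, T, T)).
Bind Q := op(T, h(n, T, T)); substituting into the remaining equation gives: op(h(2, h(2, 2, op(T, h(n, T, T))), leaf(T)), T) = op(R, leaf(2)).
Decompose op/2: h(2, h(2, 2, op(T, h(n, T, T))), leaf(T)) = R,  T = leaf(2).
Bind R := h(2, h(2, 2, op(T, h(n, T, T))), leaf(T)); no other remaining equation mentions R.
Bind T := leaf(2). Substituting into the earlier bindings gives Q := op(leaf(2), h(n, leaf(2), leaf(2))), R := h(2, h(2, 2, op(leaf(2), h(n, leaf(2), leaf(2)))), leaf(leaf(2))).
MGU = { Q = op(leaf(2), h(n, leaf(2), leaf(2))), R = h(2, h(2, 2, op(leaf(2), h(n, leaf(2), leaf(2)))), leaf(leaf(2))), T = leaf(2) }, so Q = op(leaf(2), h(n, leaf(2), leaf(2))).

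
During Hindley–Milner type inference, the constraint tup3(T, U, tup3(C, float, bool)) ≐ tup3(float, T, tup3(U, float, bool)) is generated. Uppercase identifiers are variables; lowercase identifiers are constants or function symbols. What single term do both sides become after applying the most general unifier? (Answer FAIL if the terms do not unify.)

tup3(float, float, tup3(float, float, bool))

Decompose tup3/3: T ≐ float,  U ≐ T,  tup3(C, float, bool) ≐ tup3(U, float, bool).
Bind T := float; substituting into the one remaining equation that mentions T gives: U ≐ float.
Bind U := float; substituting into the remaining equation gives: tup3(C, float, bool) ≐ tup3(float, float, bool).
Decompose tup3/3: C ≐ float,  float ≐ float,  bool ≐ bool.
Bind C := float; no other remaining equation mentions C.
Delete trivial equation float ≐ float.
Delete trivial equation bool ≐ bool.
Applying the MGU to either side gives tup3(float, float, tup3(float, float, bool)).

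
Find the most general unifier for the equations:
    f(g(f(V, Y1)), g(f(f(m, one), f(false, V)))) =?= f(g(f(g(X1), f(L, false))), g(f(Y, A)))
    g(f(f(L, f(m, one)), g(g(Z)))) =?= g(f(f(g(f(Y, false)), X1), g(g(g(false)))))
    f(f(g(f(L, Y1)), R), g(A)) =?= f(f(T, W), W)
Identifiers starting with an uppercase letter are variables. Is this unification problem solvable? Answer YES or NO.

YES

Decompose f/2: g(f(V, Y1)) =?= g(f(g(X1), f(L, false))),  g(f(f(m, one), f(false, V))) =?= g(f(Y, A)).
Decompose g/1: f(V, Y1) =?= f(g(X1), f(L, false)).
Decompose f/2: V =?= g(X1),  Y1 =?= f(L, false).
Bind V := g(X1); substituting into the one remaining equation that mentions V gives: g(f(f(m, one), f(false, g(X1)))) =?= g(f(Y, A)).
Bind Y1 := f(L, false); substituting into the one remaining equation that mentions Y1 gives: f(f(g(f(L, f(L, false))), R), g(A)) =?= f(f(T, W), W).
Decompose g/1: f(f(m, one), f(false, g(X1))) =?= f(Y, A).
Decompose f/2: f(m, one) =?= Y,  f(false, g(X1)) =?= A.
Bind Y := f(m, one); substituting into the one remaining equation that mentions Y gives: g(f(f(L, f(m, one)), g(g(Z)))) =?= g(f(f(g(f(f(m, one), false)), X1), g(g(g(false))))).
Bind A := f(false, g(X1)); substituting into the one remaining equation that mentions A gives: f(f(g(f(L, f(L, false))), R), g(f(false, g(X1)))) =?= f(f(T, W), W).
Decompose g/1: f(f(L, f(m, one)), g(g(Z))) =?= f(f(g(f(f(m, one), false)), X1), g(g(g(false)))).
Decompose f/2: f(L, f(m, one)) =?= f(g(f(f(m, one), false)), X1),  g(g(Z)) =?= g(g(g(false))).
Decompose f/2: L =?= g(f(f(m, one), false)),  f(m, one) =?= X1.
Bind L := g(f(f(m, one), false)); substituting into the one remaining equation that mentions L gives: f(f(g(f(g(f(f(m, one), false)), f(g(f(f(m, one), false)), false))), R), g(f(false, g(X1)))) =?= f(f(T, W), W). Substituting into the earlier binding gives Y1 := f(g(f(f(m, one), false)), false).
Bind X1 := f(m, one); substituting into the one remaining equation that mentions X1 gives: f(f(g(f(g(f(f(m, one), false)), f(g(f(f(m, one), false)), false))), R), g(f(false, g(f(m, one))))) =?= f(f(T, W), W). Substituting into the earlier bindings gives V := g(f(m, one)), A := f(false, g(f(m, one))).
Decompose g/1: g(Z) =?= g(g(false)).
Decompose g/1: Z =?= g(false).
Bind Z := g(false); no other remaining equation mentions Z.
Decompose f/2: f(g(f(g(f(f(m, one), false)), f(g(f(f(m, one), false)), false))), R) =?= f(T, W),  g(f(false, g(f(m, one)))) =?= W.
Decompose f/2: g(f(g(f(f(m, one), false)), f(g(f(f(m, one), false)), false))) =?= T,  R =?= W.
Bind T := g(f(g(f(f(m, one), false)), f(g(f(f(m, one), false)), false))); no other remaining equation mentions T.
Bind R := W; no other remaining equation mentions R.
Bind W := g(f(false, g(f(m, one)))). Substituting into the earlier binding gives R := g(f(false, g(f(m, one)))).
No equations remain and no clash or occurs-check failure arose, so a unifier exists.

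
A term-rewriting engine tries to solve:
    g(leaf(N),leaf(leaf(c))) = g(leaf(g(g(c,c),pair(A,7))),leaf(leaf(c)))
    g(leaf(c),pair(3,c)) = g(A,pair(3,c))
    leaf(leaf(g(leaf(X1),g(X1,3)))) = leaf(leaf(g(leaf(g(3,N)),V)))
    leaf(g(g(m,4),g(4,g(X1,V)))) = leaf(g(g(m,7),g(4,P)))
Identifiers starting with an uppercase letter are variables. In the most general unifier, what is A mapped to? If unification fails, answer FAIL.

Decompose g/2: leaf(N) = leaf(g(g(c,c),pair(A,7))),  leaf(leaf(c)) = leaf(leaf(c)).
Decompose leaf/1: N = g(g(c,c),pair(A,7)).
Bind N := g(g(c,c),pair(A,7)); substituting into the one remaining equation that mentions N gives: leaf(leaf(g(leaf(X1),g(X1,3)))) = leaf(leaf(g(leaf(g(3,g(g(c,c),pair(A,7)))),V))).
Delete trivial equation leaf(leaf(c)) = leaf(leaf(c)).
Decompose g/2: leaf(c) = A,  pair(3,c) = pair(3,c).
Bind A := leaf(c); substituting into the one remaining equation that mentions A gives: leaf(leaf(g(leaf(X1),g(X1,3)))) = leaf(leaf(g(leaf(g(3,g(g(c,c),pair(leaf(c),7)))),V))). Substituting into the earlier binding gives N := g(g(c,c),pair(leaf(c),7)).
Delete trivial equation pair(3,c) = pair(3,c).
Decompose leaf/1: leaf(g(leaf(X1),g(X1,3))) = leaf(g(leaf(g(3,g(g(c,c),pair(leaf(c),7)))),V)).
Decompose leaf/1: g(leaf(X1),g(X1,3)) = g(leaf(g(3,g(g(c,c),pair(leaf(c),7)))),V).
Decompose g/2: leaf(X1) = leaf(g(3,g(g(c,c),pair(leaf(c),7)))),  g(X1,3) = V.
Decompose leaf/1: X1 = g(3,g(g(c,c),pair(leaf(c),7))).
Bind X1 := g(3,g(g(c,c),pair(leaf(c),7))); substituting into the remaining equations gives: g(g(3,g(g(c,c),pair(leaf(c),7))),3) = V,  leaf(g(g(m,4),g(4,g(g(3,g(g(c,c),pair(leaf(c),7))),V)))) = leaf(g(g(m,7),g(4,P))).
Bind V := g(g(3,g(g(c,c),pair(leaf(c),7))),3); substituting into the remaining equation gives: leaf(g(g(m,4),g(4,g(g(3,g(g(c,c),pair(leaf(c),7))),g(g(3,g(g(c,c),pair(leaf(c),7))),3))))) = leaf(g(g(m,7),g(4,P))).
Decompose leaf/1: g(g(m,4),g(4,g(g(3,g(g(c,c),pair(leaf(c),7))),g(g(3,g(g(c,c),pair(leaf(c),7))),3)))) = g(g(m,7),g(4,P)).
Decompose g/2: g(m,4) = g(m,7),  g(4,g(g(3,g(g(c,c),pair(leaf(c),7))),g(g(3,g(g(c,c),pair(leaf(c),7))),3))) = g(4,P).
Decompose g/2: m = m,  4 = 7.
Delete trivial equation m = m.
Clash: constants 4 and 7 differ; no unifier exists.

FAIL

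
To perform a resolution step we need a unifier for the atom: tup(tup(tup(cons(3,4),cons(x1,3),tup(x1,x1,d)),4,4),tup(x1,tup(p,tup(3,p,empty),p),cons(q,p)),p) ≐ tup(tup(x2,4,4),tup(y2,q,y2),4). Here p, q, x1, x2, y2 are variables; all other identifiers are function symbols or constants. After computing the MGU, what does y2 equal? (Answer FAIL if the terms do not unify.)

Decompose tup/3: tup(tup(cons(3,4),cons(x1,3),tup(x1,x1,d)),4,4) ≐ tup(x2,4,4),  tup(x1,tup(p,tup(3,p,empty),p),cons(q,p)) ≐ tup(y2,q,y2),  p ≐ 4.
Decompose tup/3: tup(cons(3,4),cons(x1,3),tup(x1,x1,d)) ≐ x2,  4 ≐ 4,  4 ≐ 4.
Bind x2 := tup(cons(3,4),cons(x1,3),tup(x1,x1,d)); no other remaining equation mentions x2.
Delete trivial equation 4 ≐ 4.
Delete trivial equation 4 ≐ 4.
Decompose tup/3: x1 ≐ y2,  tup(p,tup(3,p,empty),p) ≐ q,  cons(q,p) ≐ y2.
Bind x1 := y2; no other remaining equation mentions x1. Substituting into the earlier binding gives x2 := tup(cons(3,4),cons(y2,3),tup(y2,y2,d)).
Bind q := tup(p,tup(3,p,empty),p); substituting into the one remaining equation that mentions q gives: cons(tup(p,tup(3,p,empty),p),p) ≐ y2.
Bind y2 := cons(tup(p,tup(3,p,empty),p),p); no other remaining equation mentions y2. Substituting into the earlier bindings gives x2 := tup(cons(3,4),cons(cons(tup(p,tup(3,p,empty),p),p),3),tup(cons(tup(p,tup(3,p,empty),p),p),cons(tup(p,tup(3,p,empty),p),p),d)), x1 := cons(tup(p,tup(3,p,empty),p),p).
Bind p := 4. Substituting into the earlier bindings gives x2 := tup(cons(3,4),cons(cons(tup(4,tup(3,4,empty),4),4),3),tup(cons(tup(4,tup(3,4,empty),4),4),cons(tup(4,tup(3,4,empty),4),4),d)), x1 := cons(tup(4,tup(3,4,empty),4),4), q := tup(4,tup(3,4,empty),4), y2 := cons(tup(4,tup(3,4,empty),4),4).
MGU = { x2 ↦ tup(cons(3,4),cons(cons(tup(4,tup(3,4,empty),4),4),3),tup(cons(tup(4,tup(3,4,empty),4),4),cons(tup(4,tup(3,4,empty),4),4),d)), x1 ↦ cons(tup(4,tup(3,4,empty),4),4), q ↦ tup(4,tup(3,4,empty),4), y2 ↦ cons(tup(4,tup(3,4,empty),4),4), p ↦ 4 }, so y2 ↦ cons(tup(4,tup(3,4,empty),4),4).

cons(tup(4,tup(3,4,empty),4),4)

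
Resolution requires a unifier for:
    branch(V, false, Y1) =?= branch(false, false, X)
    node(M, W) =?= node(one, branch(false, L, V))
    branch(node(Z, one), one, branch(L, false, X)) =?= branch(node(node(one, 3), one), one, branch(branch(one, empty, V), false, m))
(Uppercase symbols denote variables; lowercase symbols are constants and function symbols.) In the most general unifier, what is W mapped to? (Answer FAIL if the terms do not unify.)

branch(false, branch(one, empty, false), false)

Decompose branch/3: V =?= false,  false =?= false,  Y1 =?= X.
Bind V := false; substituting into the 2 remaining equations that mention V gives: node(M, W) =?= node(one, branch(false, L, false)),  branch(node(Z, one), one, branch(L, false, X)) =?= branch(node(node(one, 3), one), one, branch(branch(one, empty, false), false, m)).
Delete trivial equation false =?= false.
Bind Y1 := X; no other remaining equation mentions Y1.
Decompose node/2: M =?= one,  W =?= branch(false, L, false).
Bind M := one; no other remaining equation mentions M.
Bind W := branch(false, L, false); no other remaining equation mentions W.
Decompose branch/3: node(Z, one) =?= node(node(one, 3), one),  one =?= one,  branch(L, false, X) =?= branch(branch(one, empty, false), false, m).
Decompose node/2: Z =?= node(one, 3),  one =?= one.
Bind Z := node(one, 3); no other remaining equation mentions Z.
Delete trivial equation one =?= one.
Delete trivial equation one =?= one.
Decompose branch/3: L =?= branch(one, empty, false),  false =?= false,  X =?= m.
Bind L := branch(one, empty, false); no other remaining equation mentions L. Substituting into the earlier binding gives W := branch(false, branch(one, empty, false), false).
Delete trivial equation false =?= false.
Bind X := m. Substituting into the earlier binding gives Y1 := m.
MGU = { V := false, Y1 := m, M := one, W := branch(false, branch(one, empty, false), false), Z := node(one, 3), L := branch(one, empty, false), X := m }, so W := branch(false, branch(one, empty, false), false).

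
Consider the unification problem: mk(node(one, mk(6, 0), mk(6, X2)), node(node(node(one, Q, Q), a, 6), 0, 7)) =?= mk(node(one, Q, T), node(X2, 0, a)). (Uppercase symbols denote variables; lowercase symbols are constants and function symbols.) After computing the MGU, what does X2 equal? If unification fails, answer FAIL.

FAIL

Decompose mk/2: node(one, mk(6, 0), mk(6, X2)) =?= node(one, Q, T),  node(node(node(one, Q, Q), a, 6), 0, 7) =?= node(X2, 0, a).
Decompose node/3: one =?= one,  mk(6, 0) =?= Q,  mk(6, X2) =?= T.
Delete trivial equation one =?= one.
Bind Q := mk(6, 0); substituting into the one remaining equation that mentions Q gives: node(node(node(one, mk(6, 0), mk(6, 0)), a, 6), 0, 7) =?= node(X2, 0, a).
Bind T := mk(6, X2); no other remaining equation mentions T.
Decompose node/3: node(node(one, mk(6, 0), mk(6, 0)), a, 6) =?= X2,  0 =?= 0,  7 =?= a.
Bind X2 := node(node(one, mk(6, 0), mk(6, 0)), a, 6); no other remaining equation mentions X2. Substituting into the earlier binding gives T := mk(6, node(node(one, mk(6, 0), mk(6, 0)), a, 6)).
Delete trivial equation 0 =?= 0.
Clash: constants 7 and a differ; no unifier exists.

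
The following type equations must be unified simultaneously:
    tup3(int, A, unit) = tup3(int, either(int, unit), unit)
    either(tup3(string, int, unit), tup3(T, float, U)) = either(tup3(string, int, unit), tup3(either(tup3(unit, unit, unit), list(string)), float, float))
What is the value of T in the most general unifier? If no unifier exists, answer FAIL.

Decompose tup3/3: int = int,  A = either(int, unit),  unit = unit.
Delete trivial equation int = int.
Bind A := either(int, unit); no other remaining equation mentions A.
Delete trivial equation unit = unit.
Decompose either/2: tup3(string, int, unit) = tup3(string, int, unit),  tup3(T, float, U) = tup3(either(tup3(unit, unit, unit), list(string)), float, float).
Delete trivial equation tup3(string, int, unit) = tup3(string, int, unit).
Decompose tup3/3: T = either(tup3(unit, unit, unit), list(string)),  float = float,  U = float.
Bind T := either(tup3(unit, unit, unit), list(string)); no other remaining equation mentions T.
Delete trivial equation float = float.
Bind U := float.
MGU = { A := either(int, unit), T := either(tup3(unit, unit, unit), list(string)), U := float }, so T := either(tup3(unit, unit, unit), list(string)).

either(tup3(unit, unit, unit), list(string))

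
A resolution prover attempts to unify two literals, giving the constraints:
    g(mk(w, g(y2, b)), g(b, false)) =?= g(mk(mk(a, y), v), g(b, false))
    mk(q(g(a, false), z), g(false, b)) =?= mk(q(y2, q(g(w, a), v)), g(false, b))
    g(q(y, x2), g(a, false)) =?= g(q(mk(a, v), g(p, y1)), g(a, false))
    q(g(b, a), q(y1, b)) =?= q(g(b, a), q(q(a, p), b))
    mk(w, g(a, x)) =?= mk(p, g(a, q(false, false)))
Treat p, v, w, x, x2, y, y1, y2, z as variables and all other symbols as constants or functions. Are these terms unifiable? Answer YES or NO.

YES

Decompose g/2: mk(w, g(y2, b)) =?= mk(mk(a, y), v),  g(b, false) =?= g(b, false).
Decompose mk/2: w =?= mk(a, y),  g(y2, b) =?= v.
Bind w := mk(a, y); substituting into the 2 remaining equations that mention w gives: mk(q(g(a, false), z), g(false, b)) =?= mk(q(y2, q(g(mk(a, y), a), v)), g(false, b)),  mk(mk(a, y), g(a, x)) =?= mk(p, g(a, q(false, false))).
Bind v := g(y2, b); substituting into the 2 remaining equations that mention v gives: mk(q(g(a, false), z), g(false, b)) =?= mk(q(y2, q(g(mk(a, y), a), g(y2, b))), g(false, b)),  g(q(y, x2), g(a, false)) =?= g(q(mk(a, g(y2, b)), g(p, y1)), g(a, false)).
Delete trivial equation g(b, false) =?= g(b, false).
Decompose mk/2: q(g(a, false), z) =?= q(y2, q(g(mk(a, y), a), g(y2, b))),  g(false, b) =?= g(false, b).
Decompose q/2: g(a, false) =?= y2,  z =?= q(g(mk(a, y), a), g(y2, b)).
Bind y2 := g(a, false); substituting into the 2 remaining equations that mention y2 gives: z =?= q(g(mk(a, y), a), g(g(a, false), b)),  g(q(y, x2), g(a, false)) =?= g(q(mk(a, g(g(a, false), b)), g(p, y1)), g(a, false)). Substituting into the earlier binding gives v := g(g(a, false), b).
Bind z := q(g(mk(a, y), a), g(g(a, false), b)); no other remaining equation mentions z.
Delete trivial equation g(false, b) =?= g(false, b).
Decompose g/2: q(y, x2) =?= q(mk(a, g(g(a, false), b)), g(p, y1)),  g(a, false) =?= g(a, false).
Decompose q/2: y =?= mk(a, g(g(a, false), b)),  x2 =?= g(p, y1).
Bind y := mk(a, g(g(a, false), b)); substituting into the one remaining equation that mentions y gives: mk(mk(a, mk(a, g(g(a, false), b))), g(a, x)) =?= mk(p, g(a, q(false, false))). Substituting into the earlier bindings gives w := mk(a, mk(a, g(g(a, false), b))), z := q(g(mk(a, mk(a, g(g(a, false), b))), a), g(g(a, false), b)).
Bind x2 := g(p, y1); no other remaining equation mentions x2.
Delete trivial equation g(a, false) =?= g(a, false).
Decompose q/2: g(b, a) =?= g(b, a),  q(y1, b) =?= q(q(a, p), b).
Delete trivial equation g(b, a) =?= g(b, a).
Decompose q/2: y1 =?= q(a, p),  b =?= b.
Bind y1 := q(a, p); no other remaining equation mentions y1. Substituting into the earlier binding gives x2 := g(p, q(a, p)).
Delete trivial equation b =?= b.
Decompose mk/2: mk(a, mk(a, g(g(a, false), b))) =?= p,  g(a, x) =?= g(a, q(false, false)).
Bind p := mk(a, mk(a, g(g(a, false), b))); no other remaining equation mentions p. Substituting into the earlier bindings gives x2 := g(mk(a, mk(a, g(g(a, false), b))), q(a, mk(a, mk(a, g(g(a, false), b))))), y1 := q(a, mk(a, mk(a, g(g(a, false), b)))).
Decompose g/2: a =?= a,  x =?= q(false, false).
Delete trivial equation a =?= a.
Bind x := q(false, false).
No equations remain and no clash or occurs-check failure arose, so a unifier exists.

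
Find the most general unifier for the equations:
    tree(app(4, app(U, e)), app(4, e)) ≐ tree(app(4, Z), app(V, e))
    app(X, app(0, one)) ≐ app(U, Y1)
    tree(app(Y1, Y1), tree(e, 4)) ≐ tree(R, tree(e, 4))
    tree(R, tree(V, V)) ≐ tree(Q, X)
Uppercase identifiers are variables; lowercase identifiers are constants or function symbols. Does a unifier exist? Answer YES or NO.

Decompose tree/2: app(4, app(U, e)) ≐ app(4, Z),  app(4, e) ≐ app(V, e).
Decompose app/2: 4 ≐ 4,  app(U, e) ≐ Z.
Delete trivial equation 4 ≐ 4.
Bind Z := app(U, e); no other remaining equation mentions Z.
Decompose app/2: 4 ≐ V,  e ≐ e.
Bind V := 4; substituting into the one remaining equation that mentions V gives: tree(R, tree(4, 4)) ≐ tree(Q, X).
Delete trivial equation e ≐ e.
Decompose app/2: X ≐ U,  app(0, one) ≐ Y1.
Bind X := U; substituting into the one remaining equation that mentions X gives: tree(R, tree(4, 4)) ≐ tree(Q, U).
Bind Y1 := app(0, one); substituting into the one remaining equation that mentions Y1 gives: tree(app(app(0, one), app(0, one)), tree(e, 4)) ≐ tree(R, tree(e, 4)).
Decompose tree/2: app(app(0, one), app(0, one)) ≐ R,  tree(e, 4) ≐ tree(e, 4).
Bind R := app(app(0, one), app(0, one)); substituting into the one remaining equation that mentions R gives: tree(app(app(0, one), app(0, one)), tree(4, 4)) ≐ tree(Q, U).
Delete trivial equation tree(e, 4) ≐ tree(e, 4).
Decompose tree/2: app(app(0, one), app(0, one)) ≐ Q,  tree(4, 4) ≐ U.
Bind Q := app(app(0, one), app(0, one)); no other remaining equation mentions Q.
Bind U := tree(4, 4). Substituting into the earlier bindings gives Z := app(tree(4, 4), e), X := tree(4, 4).
No equations remain and no clash or occurs-check failure arose, so a unifier exists.

YES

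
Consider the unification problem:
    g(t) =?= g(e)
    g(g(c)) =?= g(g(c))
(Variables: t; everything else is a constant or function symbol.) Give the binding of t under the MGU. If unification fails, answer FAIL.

Decompose g/1: t =?= e.
Bind t := e; no other remaining equation mentions t.
Delete trivial equation g(g(c)) =?= g(g(c)).
MGU = { t -> e }, so t -> e.

e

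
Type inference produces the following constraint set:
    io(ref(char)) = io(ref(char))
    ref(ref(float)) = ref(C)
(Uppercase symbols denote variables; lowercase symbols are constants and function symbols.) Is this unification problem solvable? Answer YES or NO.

YES

Delete trivial equation io(ref(char)) = io(ref(char)).
Decompose ref/1: ref(float) = C.
Bind C := ref(float).
No equations remain and no clash or occurs-check failure arose, so a unifier exists.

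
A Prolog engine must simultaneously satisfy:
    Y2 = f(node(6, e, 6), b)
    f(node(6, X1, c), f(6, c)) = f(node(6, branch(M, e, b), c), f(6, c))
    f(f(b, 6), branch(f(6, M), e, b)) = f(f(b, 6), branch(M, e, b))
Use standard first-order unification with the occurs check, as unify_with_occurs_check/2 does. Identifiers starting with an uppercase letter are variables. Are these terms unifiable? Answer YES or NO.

NO

Bind Y2 := f(node(6, e, 6), b); no other remaining equation mentions Y2.
Decompose f/2: node(6, X1, c) = node(6, branch(M, e, b), c),  f(6, c) = f(6, c).
Decompose node/3: 6 = 6,  X1 = branch(M, e, b),  c = c.
Delete trivial equation 6 = 6.
Bind X1 := branch(M, e, b); no other remaining equation mentions X1.
Delete trivial equation c = c.
Delete trivial equation f(6, c) = f(6, c).
Decompose f/2: f(b, 6) = f(b, 6),  branch(f(6, M), e, b) = branch(M, e, b).
Delete trivial equation f(b, 6) = f(b, 6).
Decompose branch/3: f(6, M) = M,  e = e,  b = b.
Occurs check fails: M occurs in f(6, M); the equation M = f(6, M) has no finite solution.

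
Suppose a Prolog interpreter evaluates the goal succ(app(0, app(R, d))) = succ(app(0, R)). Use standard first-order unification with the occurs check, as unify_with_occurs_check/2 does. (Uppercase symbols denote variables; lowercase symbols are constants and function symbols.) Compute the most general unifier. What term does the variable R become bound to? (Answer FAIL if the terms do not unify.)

FAIL

Decompose succ/1: app(0, app(R, d)) = app(0, R).
Decompose app/2: 0 = 0,  app(R, d) = R.
Delete trivial equation 0 = 0.
Occurs check fails: R occurs in app(R, d); the equation R = app(R, d) has no finite solution.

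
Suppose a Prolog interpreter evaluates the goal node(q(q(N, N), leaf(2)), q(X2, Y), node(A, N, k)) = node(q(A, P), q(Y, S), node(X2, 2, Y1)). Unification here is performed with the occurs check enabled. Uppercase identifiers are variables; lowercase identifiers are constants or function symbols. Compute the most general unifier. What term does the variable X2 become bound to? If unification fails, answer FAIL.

Decompose node/3: q(q(N, N), leaf(2)) = q(A, P),  q(X2, Y) = q(Y, S),  node(A, N, k) = node(X2, 2, Y1).
Decompose q/2: q(N, N) = A,  leaf(2) = P.
Bind A := q(N, N); substituting into the one remaining equation that mentions A gives: node(q(N, N), N, k) = node(X2, 2, Y1).
Bind P := leaf(2); no other remaining equation mentions P.
Decompose q/2: X2 = Y,  Y = S.
Bind X2 := Y; substituting into the one remaining equation that mentions X2 gives: node(q(N, N), N, k) = node(Y, 2, Y1).
Bind Y := S; substituting into the remaining equation gives: node(q(N, N), N, k) = node(S, 2, Y1). Substituting into the earlier binding gives X2 := S.
Decompose node/3: q(N, N) = S,  N = 2,  k = Y1.
Bind S := q(N, N); no other remaining equation mentions S. Substituting into the earlier bindings gives X2 := q(N, N), Y := q(N, N).
Bind N := 2; no other remaining equation mentions N. Substituting into the earlier bindings gives A := q(2, 2), X2 := q(2, 2), Y := q(2, 2), S := q(2, 2).
Bind Y1 := k.
MGU = { A ↦ q(2, 2), P ↦ leaf(2), X2 ↦ q(2, 2), Y ↦ q(2, 2), S ↦ q(2, 2), N ↦ 2, Y1 ↦ k }, so X2 ↦ q(2, 2).

q(2, 2)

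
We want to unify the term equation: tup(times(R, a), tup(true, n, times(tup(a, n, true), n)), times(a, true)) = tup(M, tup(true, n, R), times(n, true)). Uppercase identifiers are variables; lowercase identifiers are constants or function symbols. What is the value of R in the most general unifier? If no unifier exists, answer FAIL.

Decompose tup/3: times(R, a) = M,  tup(true, n, times(tup(a, n, true), n)) = tup(true, n, R),  times(a, true) = times(n, true).
Bind M := times(R, a); no other remaining equation mentions M.
Decompose tup/3: true = true,  n = n,  times(tup(a, n, true), n) = R.
Delete trivial equation true = true.
Delete trivial equation n = n.
Bind R := times(tup(a, n, true), n); no other remaining equation mentions R. Substituting into the earlier binding gives M := times(times(tup(a, n, true), n), a).
Decompose times/2: a = n,  true = true.
Clash: constants a and n differ; no unifier exists.

FAIL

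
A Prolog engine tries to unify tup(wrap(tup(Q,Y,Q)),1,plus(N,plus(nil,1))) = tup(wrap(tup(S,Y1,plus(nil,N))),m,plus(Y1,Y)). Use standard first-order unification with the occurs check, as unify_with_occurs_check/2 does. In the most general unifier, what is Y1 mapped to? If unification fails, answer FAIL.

FAIL

Decompose tup/3: wrap(tup(Q,Y,Q)) = wrap(tup(S,Y1,plus(nil,N))),  1 = m,  plus(N,plus(nil,1)) = plus(Y1,Y).
Decompose wrap/1: tup(Q,Y,Q) = tup(S,Y1,plus(nil,N)).
Decompose tup/3: Q = S,  Y = Y1,  Q = plus(nil,N).
Bind Q := S; substituting into the one remaining equation that mentions Q gives: S = plus(nil,N).
Bind Y := Y1; substituting into the one remaining equation that mentions Y gives: plus(N,plus(nil,1)) = plus(Y1,Y1).
Bind S := plus(nil,N); no other remaining equation mentions S. Substituting into the earlier binding gives Q := plus(nil,N).
Clash: constants 1 and m differ; no unifier exists.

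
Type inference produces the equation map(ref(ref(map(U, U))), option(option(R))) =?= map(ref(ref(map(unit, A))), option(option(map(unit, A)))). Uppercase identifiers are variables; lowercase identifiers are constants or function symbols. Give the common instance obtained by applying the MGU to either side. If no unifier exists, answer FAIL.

Decompose map/2: ref(ref(map(U, U))) =?= ref(ref(map(unit, A))),  option(option(R)) =?= option(option(map(unit, A))).
Decompose ref/1: ref(map(U, U)) =?= ref(map(unit, A)).
Decompose ref/1: map(U, U) =?= map(unit, A).
Decompose map/2: U =?= unit,  U =?= A.
Bind U := unit; substituting into the one remaining equation that mentions U gives: unit =?= A.
Bind A := unit; substituting into the remaining equation gives: option(option(R)) =?= option(option(map(unit, unit))).
Decompose option/1: option(R) =?= option(map(unit, unit)).
Decompose option/1: R =?= map(unit, unit).
Bind R := map(unit, unit).
Applying the MGU to either side gives map(ref(ref(map(unit, unit))), option(option(map(unit, unit)))).

map(ref(ref(map(unit, unit))), option(option(map(unit, unit))))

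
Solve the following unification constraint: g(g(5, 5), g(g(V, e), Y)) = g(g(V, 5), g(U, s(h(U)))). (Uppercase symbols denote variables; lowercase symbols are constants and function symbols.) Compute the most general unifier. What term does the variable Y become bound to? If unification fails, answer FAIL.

Decompose g/2: g(5, 5) = g(V, 5),  g(g(V, e), Y) = g(U, s(h(U))).
Decompose g/2: 5 = V,  5 = 5.
Bind V := 5; substituting into the one remaining equation that mentions V gives: g(g(5, e), Y) = g(U, s(h(U))).
Delete trivial equation 5 = 5.
Decompose g/2: g(5, e) = U,  Y = s(h(U)).
Bind U := g(5, e); substituting into the remaining equation gives: Y = s(h(g(5, e))).
Bind Y := s(h(g(5, e))).
MGU = { V ↦ 5, U ↦ g(5, e), Y ↦ s(h(g(5, e))) }, so Y ↦ s(h(g(5, e))).

s(h(g(5, e)))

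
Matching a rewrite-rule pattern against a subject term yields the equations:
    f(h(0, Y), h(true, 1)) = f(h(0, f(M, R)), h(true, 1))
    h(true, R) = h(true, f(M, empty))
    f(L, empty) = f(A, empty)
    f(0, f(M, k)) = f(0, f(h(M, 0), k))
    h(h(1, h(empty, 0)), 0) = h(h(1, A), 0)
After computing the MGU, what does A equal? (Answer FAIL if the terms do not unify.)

Decompose f/2: h(0, Y) = h(0, f(M, R)),  h(true, 1) = h(true, 1).
Decompose h/2: 0 = 0,  Y = f(M, R).
Delete trivial equation 0 = 0.
Bind Y := f(M, R); no other remaining equation mentions Y.
Delete trivial equation h(true, 1) = h(true, 1).
Decompose h/2: true = true,  R = f(M, empty).
Delete trivial equation true = true.
Bind R := f(M, empty); no other remaining equation mentions R. Substituting into the earlier binding gives Y := f(M, f(M, empty)).
Decompose f/2: L = A,  empty = empty.
Bind L := A; no other remaining equation mentions L.
Delete trivial equation empty = empty.
Decompose f/2: 0 = 0,  f(M, k) = f(h(M, 0), k).
Delete trivial equation 0 = 0.
Decompose f/2: M = h(M, 0),  k = k.
Occurs check fails: M occurs in h(M, 0); the equation M = h(M, 0) has no finite solution.

FAIL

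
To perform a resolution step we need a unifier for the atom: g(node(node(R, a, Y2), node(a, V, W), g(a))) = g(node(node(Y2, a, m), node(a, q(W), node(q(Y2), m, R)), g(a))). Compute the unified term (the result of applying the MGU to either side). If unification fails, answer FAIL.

Decompose g/1: node(node(R, a, Y2), node(a, V, W), g(a)) = node(node(Y2, a, m), node(a, q(W), node(q(Y2), m, R)), g(a)).
Decompose node/3: node(R, a, Y2) = node(Y2, a, m),  node(a, V, W) = node(a, q(W), node(q(Y2), m, R)),  g(a) = g(a).
Decompose node/3: R = Y2,  a = a,  Y2 = m.
Bind R := Y2; substituting into the one remaining equation that mentions R gives: node(a, V, W) = node(a, q(W), node(q(Y2), m, Y2)).
Delete trivial equation a = a.
Bind Y2 := m; substituting into the one remaining equation that mentions Y2 gives: node(a, V, W) = node(a, q(W), node(q(m), m, m)). Substituting into the earlier binding gives R := m.
Decompose node/3: a = a,  V = q(W),  W = node(q(m), m, m).
Delete trivial equation a = a.
Bind V := q(W); no other remaining equation mentions V.
Bind W := node(q(m), m, m); no other remaining equation mentions W. Substituting into the earlier binding gives V := q(node(q(m), m, m)).
Delete trivial equation g(a) = g(a).
Applying the MGU to either side gives g(node(node(m, a, m), node(a, q(node(q(m), m, m)), node(q(m), m, m)), g(a))).

g(node(node(m, a, m), node(a, q(node(q(m), m, m)), node(q(m), m, m)), g(a)))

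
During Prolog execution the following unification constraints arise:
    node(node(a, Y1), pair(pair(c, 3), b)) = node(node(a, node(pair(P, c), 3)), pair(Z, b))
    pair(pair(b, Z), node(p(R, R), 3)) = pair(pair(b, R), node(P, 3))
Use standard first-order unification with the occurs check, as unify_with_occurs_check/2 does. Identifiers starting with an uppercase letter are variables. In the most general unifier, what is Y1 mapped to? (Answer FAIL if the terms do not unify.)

node(pair(p(pair(c, 3), pair(c, 3)), c), 3)

Decompose node/2: node(a, Y1) = node(a, node(pair(P, c), 3)),  pair(pair(c, 3), b) = pair(Z, b).
Decompose node/2: a = a,  Y1 = node(pair(P, c), 3).
Delete trivial equation a = a.
Bind Y1 := node(pair(P, c), 3); no other remaining equation mentions Y1.
Decompose pair/2: pair(c, 3) = Z,  b = b.
Bind Z := pair(c, 3); substituting into the one remaining equation that mentions Z gives: pair(pair(b, pair(c, 3)), node(p(R, R), 3)) = pair(pair(b, R), node(P, 3)).
Delete trivial equation b = b.
Decompose pair/2: pair(b, pair(c, 3)) = pair(b, R),  node(p(R, R), 3) = node(P, 3).
Decompose pair/2: b = b,  pair(c, 3) = R.
Delete trivial equation b = b.
Bind R := pair(c, 3); substituting into the remaining equation gives: node(p(pair(c, 3), pair(c, 3)), 3) = node(P, 3).
Decompose node/2: p(pair(c, 3), pair(c, 3)) = P,  3 = 3.
Bind P := p(pair(c, 3), pair(c, 3)); no other remaining equation mentions P. Substituting into the earlier binding gives Y1 := node(pair(p(pair(c, 3), pair(c, 3)), c), 3).
Delete trivial equation 3 = 3.
MGU = { Y1 -> node(pair(p(pair(c, 3), pair(c, 3)), c), 3), Z -> pair(c, 3), R -> pair(c, 3), P -> p(pair(c, 3), pair(c, 3)) }, so Y1 -> node(pair(p(pair(c, 3), pair(c, 3)), c), 3).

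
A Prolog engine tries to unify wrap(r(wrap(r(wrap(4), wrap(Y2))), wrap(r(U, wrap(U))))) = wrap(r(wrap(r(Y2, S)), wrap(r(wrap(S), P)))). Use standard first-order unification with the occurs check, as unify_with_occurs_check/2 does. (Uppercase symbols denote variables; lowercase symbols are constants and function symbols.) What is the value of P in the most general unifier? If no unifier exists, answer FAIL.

wrap(wrap(wrap(wrap(4))))

Decompose wrap/1: r(wrap(r(wrap(4), wrap(Y2))), wrap(r(U, wrap(U)))) = r(wrap(r(Y2, S)), wrap(r(wrap(S), P))).
Decompose r/2: wrap(r(wrap(4), wrap(Y2))) = wrap(r(Y2, S)),  wrap(r(U, wrap(U))) = wrap(r(wrap(S), P)).
Decompose wrap/1: r(wrap(4), wrap(Y2)) = r(Y2, S).
Decompose r/2: wrap(4) = Y2,  wrap(Y2) = S.
Bind Y2 := wrap(4); substituting into the one remaining equation that mentions Y2 gives: wrap(wrap(4)) = S.
Bind S := wrap(wrap(4)); substituting into the remaining equation gives: wrap(r(U, wrap(U))) = wrap(r(wrap(wrap(wrap(4))), P)).
Decompose wrap/1: r(U, wrap(U)) = r(wrap(wrap(wrap(4))), P).
Decompose r/2: U = wrap(wrap(wrap(4))),  wrap(U) = P.
Bind U := wrap(wrap(wrap(4))); substituting into the remaining equation gives: wrap(wrap(wrap(wrap(4)))) = P.
Bind P := wrap(wrap(wrap(wrap(4)))).
MGU = { Y2 -> wrap(4), S -> wrap(wrap(4)), U -> wrap(wrap(wrap(4))), P -> wrap(wrap(wrap(wrap(4)))) }, so P -> wrap(wrap(wrap(wrap(4)))).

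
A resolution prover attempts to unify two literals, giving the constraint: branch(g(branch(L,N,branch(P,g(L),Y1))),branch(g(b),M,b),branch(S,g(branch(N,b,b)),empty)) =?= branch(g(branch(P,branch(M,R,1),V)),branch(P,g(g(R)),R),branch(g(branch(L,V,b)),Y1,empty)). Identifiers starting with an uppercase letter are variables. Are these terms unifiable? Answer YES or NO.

YES

Decompose branch/3: g(branch(L,N,branch(P,g(L),Y1))) =?= g(branch(P,branch(M,R,1),V)),  branch(g(b),M,b) =?= branch(P,g(g(R)),R),  branch(S,g(branch(N,b,b)),empty) =?= branch(g(branch(L,V,b)),Y1,empty).
Decompose g/1: branch(L,N,branch(P,g(L),Y1)) =?= branch(P,branch(M,R,1),V).
Decompose branch/3: L =?= P,  N =?= branch(M,R,1),  branch(P,g(L),Y1) =?= V.
Bind L := P; substituting into the 2 remaining equations that mention L gives: branch(P,g(P),Y1) =?= V,  branch(S,g(branch(N,b,b)),empty) =?= branch(g(branch(P,V,b)),Y1,empty).
Bind N := branch(M,R,1); substituting into the one remaining equation that mentions N gives: branch(S,g(branch(branch(M,R,1),b,b)),empty) =?= branch(g(branch(P,V,b)),Y1,empty).
Bind V := branch(P,g(P),Y1); substituting into the one remaining equation that mentions V gives: branch(S,g(branch(branch(M,R,1),b,b)),empty) =?= branch(g(branch(P,branch(P,g(P),Y1),b)),Y1,empty).
Decompose branch/3: g(b) =?= P,  M =?= g(g(R)),  b =?= R.
Bind P := g(b); substituting into the one remaining equation that mentions P gives: branch(S,g(branch(branch(M,R,1),b,b)),empty) =?= branch(g(branch(g(b),branch(g(b),g(g(b)),Y1),b)),Y1,empty). Substituting into the earlier bindings gives L := g(b), V := branch(g(b),g(g(b)),Y1).
Bind M := g(g(R)); substituting into the one remaining equation that mentions M gives: branch(S,g(branch(branch(g(g(R)),R,1),b,b)),empty) =?= branch(g(branch(g(b),branch(g(b),g(g(b)),Y1),b)),Y1,empty). Substituting into the earlier binding gives N := branch(g(g(R)),R,1).
Bind R := b; substituting into the remaining equation gives: branch(S,g(branch(branch(g(g(b)),b,1),b,b)),empty) =?= branch(g(branch(g(b),branch(g(b),g(g(b)),Y1),b)),Y1,empty). Substituting into the earlier bindings gives N := branch(g(g(b)),b,1), M := g(g(b)).
Decompose branch/3: S =?= g(branch(g(b),branch(g(b),g(g(b)),Y1),b)),  g(branch(branch(g(g(b)),b,1),b,b)) =?= Y1,  empty =?= empty.
Bind S := g(branch(g(b),branch(g(b),g(g(b)),Y1),b)); no other remaining equation mentions S.
Bind Y1 := g(branch(branch(g(g(b)),b,1),b,b)); no other remaining equation mentions Y1. Substituting into the earlier bindings gives V := branch(g(b),g(g(b)),g(branch(branch(g(g(b)),b,1),b,b))), S := g(branch(g(b),branch(g(b),g(g(b)),g(branch(branch(g(g(b)),b,1),b,b))),b)).
Delete trivial equation empty =?= empty.
No equations remain and no clash or occurs-check failure arose, so a unifier exists.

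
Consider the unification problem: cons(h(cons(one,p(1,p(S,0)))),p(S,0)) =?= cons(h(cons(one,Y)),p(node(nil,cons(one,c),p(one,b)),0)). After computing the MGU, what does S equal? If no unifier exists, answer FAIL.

Decompose cons/2: h(cons(one,p(1,p(S,0)))) =?= h(cons(one,Y)),  p(S,0) =?= p(node(nil,cons(one,c),p(one,b)),0).
Decompose h/1: cons(one,p(1,p(S,0))) =?= cons(one,Y).
Decompose cons/2: one =?= one,  p(1,p(S,0)) =?= Y.
Delete trivial equation one =?= one.
Bind Y := p(1,p(S,0)); no other remaining equation mentions Y.
Decompose p/2: S =?= node(nil,cons(one,c),p(one,b)),  0 =?= 0.
Bind S := node(nil,cons(one,c),p(one,b)); no other remaining equation mentions S. Substituting into the earlier binding gives Y := p(1,p(node(nil,cons(one,c),p(one,b)),0)).
Delete trivial equation 0 =?= 0.
MGU = { Y -> p(1,p(node(nil,cons(one,c),p(one,b)),0)), S -> node(nil,cons(one,c),p(one,b)) }, so S -> node(nil,cons(one,c),p(one,b)).

node(nil,cons(one,c),p(one,b))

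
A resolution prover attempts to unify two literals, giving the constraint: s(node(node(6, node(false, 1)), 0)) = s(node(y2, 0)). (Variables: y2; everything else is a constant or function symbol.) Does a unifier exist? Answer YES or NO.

YES

Decompose s/1: node(node(6, node(false, 1)), 0) = node(y2, 0).
Decompose node/2: node(6, node(false, 1)) = y2,  0 = 0.
Bind y2 := node(6, node(false, 1)); no other remaining equation mentions y2.
Delete trivial equation 0 = 0.
No equations remain and no clash or occurs-check failure arose, so a unifier exists.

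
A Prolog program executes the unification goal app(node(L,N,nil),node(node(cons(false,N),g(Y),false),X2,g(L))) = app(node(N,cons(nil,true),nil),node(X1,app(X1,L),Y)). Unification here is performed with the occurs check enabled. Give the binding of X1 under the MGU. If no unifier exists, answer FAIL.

node(cons(false,cons(nil,true)),g(g(cons(nil,true))),false)

Decompose app/2: node(L,N,nil) = node(N,cons(nil,true),nil),  node(node(cons(false,N),g(Y),false),X2,g(L)) = node(X1,app(X1,L),Y).
Decompose node/3: L = N,  N = cons(nil,true),  nil = nil.
Bind L := N; substituting into the one remaining equation that mentions L gives: node(node(cons(false,N),g(Y),false),X2,g(N)) = node(X1,app(X1,N),Y).
Bind N := cons(nil,true); substituting into the one remaining equation that mentions N gives: node(node(cons(false,cons(nil,true)),g(Y),false),X2,g(cons(nil,true))) = node(X1,app(X1,cons(nil,true)),Y). Substituting into the earlier binding gives L := cons(nil,true).
Delete trivial equation nil = nil.
Decompose node/3: node(cons(false,cons(nil,true)),g(Y),false) = X1,  X2 = app(X1,cons(nil,true)),  g(cons(nil,true)) = Y.
Bind X1 := node(cons(false,cons(nil,true)),g(Y),false); substituting into the one remaining equation that mentions X1 gives: X2 = app(node(cons(false,cons(nil,true)),g(Y),false),cons(nil,true)).
Bind X2 := app(node(cons(false,cons(nil,true)),g(Y),false),cons(nil,true)); no other remaining equation mentions X2.
Bind Y := g(cons(nil,true)). Substituting into the earlier bindings gives X1 := node(cons(false,cons(nil,true)),g(g(cons(nil,true))),false), X2 := app(node(cons(false,cons(nil,true)),g(g(cons(nil,true))),false),cons(nil,true)).
MGU = { L = cons(nil,true), N = cons(nil,true), X1 = node(cons(false,cons(nil,true)),g(g(cons(nil,true))),false), X2 = app(node(cons(false,cons(nil,true)),g(g(cons(nil,true))),false),cons(nil,true)), Y = g(cons(nil,true)) }, so X1 = node(cons(false,cons(nil,true)),g(g(cons(nil,true))),false).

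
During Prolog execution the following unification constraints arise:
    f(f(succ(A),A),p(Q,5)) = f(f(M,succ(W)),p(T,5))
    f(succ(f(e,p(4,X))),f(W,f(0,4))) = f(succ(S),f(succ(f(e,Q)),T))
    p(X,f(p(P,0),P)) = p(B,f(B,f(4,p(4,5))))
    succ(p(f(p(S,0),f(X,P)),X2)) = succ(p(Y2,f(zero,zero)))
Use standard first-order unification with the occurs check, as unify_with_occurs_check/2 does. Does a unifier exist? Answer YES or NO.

YES

Decompose f/2: f(succ(A),A) = f(M,succ(W)),  p(Q,5) = p(T,5).
Decompose f/2: succ(A) = M,  A = succ(W).
Bind M := succ(A); no other remaining equation mentions M.
Bind A := succ(W); no other remaining equation mentions A. Substituting into the earlier binding gives M := succ(succ(W)).
Decompose p/2: Q = T,  5 = 5.
Bind Q := T; substituting into the one remaining equation that mentions Q gives: f(succ(f(e,p(4,X))),f(W,f(0,4))) = f(succ(S),f(succ(f(e,T)),T)).
Delete trivial equation 5 = 5.
Decompose f/2: succ(f(e,p(4,X))) = succ(S),  f(W,f(0,4)) = f(succ(f(e,T)),T).
Decompose succ/1: f(e,p(4,X)) = S.
Bind S := f(e,p(4,X)); substituting into the one remaining equation that mentions S gives: succ(p(f(p(f(e,p(4,X)),0),f(X,P)),X2)) = succ(p(Y2,f(zero,zero))).
Decompose f/2: W = succ(f(e,T)),  f(0,4) = T.
Bind W := succ(f(e,T)); no other remaining equation mentions W. Substituting into the earlier bindings gives M := succ(succ(succ(f(e,T)))), A := succ(succ(f(e,T))).
Bind T := f(0,4); no other remaining equation mentions T. Substituting into the earlier bindings gives M := succ(succ(succ(f(e,f(0,4))))), A := succ(succ(f(e,f(0,4)))), Q := f(0,4), W := succ(f(e,f(0,4))).
Decompose p/2: X = B,  f(p(P,0),P) = f(B,f(4,p(4,5))).
Bind X := B; substituting into the one remaining equation that mentions X gives: succ(p(f(p(f(e,p(4,B)),0),f(B,P)),X2)) = succ(p(Y2,f(zero,zero))). Substituting into the earlier binding gives S := f(e,p(4,B)).
Decompose f/2: p(P,0) = B,  P = f(4,p(4,5)).
Bind B := p(P,0); substituting into the one remaining equation that mentions B gives: succ(p(f(p(f(e,p(4,p(P,0))),0),f(p(P,0),P)),X2)) = succ(p(Y2,f(zero,zero))). Substituting into the earlier bindings gives S := f(e,p(4,p(P,0))), X := p(P,0).
Bind P := f(4,p(4,5)); substituting into the remaining equation gives: succ(p(f(p(f(e,p(4,p(f(4,p(4,5)),0))),0),f(p(f(4,p(4,5)),0),f(4,p(4,5)))),X2)) = succ(p(Y2,f(zero,zero))). Substituting into the earlier bindings gives S := f(e,p(4,p(f(4,p(4,5)),0))), X := p(f(4,p(4,5)),0), B := p(f(4,p(4,5)),0).
Decompose succ/1: p(f(p(f(e,p(4,p(f(4,p(4,5)),0))),0),f(p(f(4,p(4,5)),0),f(4,p(4,5)))),X2) = p(Y2,f(zero,zero)).
Decompose p/2: f(p(f(e,p(4,p(f(4,p(4,5)),0))),0),f(p(f(4,p(4,5)),0),f(4,p(4,5)))) = Y2,  X2 = f(zero,zero).
Bind Y2 := f(p(f(e,p(4,p(f(4,p(4,5)),0))),0),f(p(f(4,p(4,5)),0),f(4,p(4,5)))); no other remaining equation mentions Y2.
Bind X2 := f(zero,zero).
No equations remain and no clash or occurs-check failure arose, so a unifier exists.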